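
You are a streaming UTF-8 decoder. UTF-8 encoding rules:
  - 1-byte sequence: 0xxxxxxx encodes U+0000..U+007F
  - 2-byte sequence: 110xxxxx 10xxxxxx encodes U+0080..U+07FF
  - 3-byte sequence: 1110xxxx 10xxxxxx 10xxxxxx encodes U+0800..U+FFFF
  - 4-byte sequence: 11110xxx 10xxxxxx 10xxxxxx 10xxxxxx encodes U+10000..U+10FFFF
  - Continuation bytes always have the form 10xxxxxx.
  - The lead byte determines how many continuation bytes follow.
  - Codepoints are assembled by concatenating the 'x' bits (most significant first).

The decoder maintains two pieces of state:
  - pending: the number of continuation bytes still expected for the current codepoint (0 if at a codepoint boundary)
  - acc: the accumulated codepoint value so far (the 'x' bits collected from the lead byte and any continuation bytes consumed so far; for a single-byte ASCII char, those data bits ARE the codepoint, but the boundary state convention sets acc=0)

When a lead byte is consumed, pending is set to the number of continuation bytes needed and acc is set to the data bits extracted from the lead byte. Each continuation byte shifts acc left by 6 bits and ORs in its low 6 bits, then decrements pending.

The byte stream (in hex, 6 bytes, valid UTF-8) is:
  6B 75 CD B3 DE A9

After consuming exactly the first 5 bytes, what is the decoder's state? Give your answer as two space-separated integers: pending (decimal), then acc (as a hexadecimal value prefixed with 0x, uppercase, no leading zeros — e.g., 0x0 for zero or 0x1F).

Byte[0]=6B: 1-byte. pending=0, acc=0x0
Byte[1]=75: 1-byte. pending=0, acc=0x0
Byte[2]=CD: 2-byte lead. pending=1, acc=0xD
Byte[3]=B3: continuation. acc=(acc<<6)|0x33=0x373, pending=0
Byte[4]=DE: 2-byte lead. pending=1, acc=0x1E

Answer: 1 0x1E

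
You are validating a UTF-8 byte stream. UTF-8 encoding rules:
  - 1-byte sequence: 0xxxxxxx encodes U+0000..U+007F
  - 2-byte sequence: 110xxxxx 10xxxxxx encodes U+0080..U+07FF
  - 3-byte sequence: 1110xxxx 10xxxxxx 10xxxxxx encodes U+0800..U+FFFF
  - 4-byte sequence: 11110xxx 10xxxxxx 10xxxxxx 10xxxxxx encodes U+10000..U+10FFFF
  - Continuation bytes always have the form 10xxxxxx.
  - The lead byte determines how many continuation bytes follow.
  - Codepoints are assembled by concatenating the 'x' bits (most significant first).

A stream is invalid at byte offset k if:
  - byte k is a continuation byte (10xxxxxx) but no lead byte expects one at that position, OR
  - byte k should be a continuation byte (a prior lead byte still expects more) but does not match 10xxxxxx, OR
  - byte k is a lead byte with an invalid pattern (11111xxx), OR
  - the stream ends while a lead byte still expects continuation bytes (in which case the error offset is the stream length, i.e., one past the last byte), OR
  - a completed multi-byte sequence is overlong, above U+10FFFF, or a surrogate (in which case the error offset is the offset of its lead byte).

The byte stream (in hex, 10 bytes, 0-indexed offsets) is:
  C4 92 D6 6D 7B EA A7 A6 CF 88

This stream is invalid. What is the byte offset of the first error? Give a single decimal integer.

Answer: 3

Derivation:
Byte[0]=C4: 2-byte lead, need 1 cont bytes. acc=0x4
Byte[1]=92: continuation. acc=(acc<<6)|0x12=0x112
Completed: cp=U+0112 (starts at byte 0)
Byte[2]=D6: 2-byte lead, need 1 cont bytes. acc=0x16
Byte[3]=6D: expected 10xxxxxx continuation. INVALID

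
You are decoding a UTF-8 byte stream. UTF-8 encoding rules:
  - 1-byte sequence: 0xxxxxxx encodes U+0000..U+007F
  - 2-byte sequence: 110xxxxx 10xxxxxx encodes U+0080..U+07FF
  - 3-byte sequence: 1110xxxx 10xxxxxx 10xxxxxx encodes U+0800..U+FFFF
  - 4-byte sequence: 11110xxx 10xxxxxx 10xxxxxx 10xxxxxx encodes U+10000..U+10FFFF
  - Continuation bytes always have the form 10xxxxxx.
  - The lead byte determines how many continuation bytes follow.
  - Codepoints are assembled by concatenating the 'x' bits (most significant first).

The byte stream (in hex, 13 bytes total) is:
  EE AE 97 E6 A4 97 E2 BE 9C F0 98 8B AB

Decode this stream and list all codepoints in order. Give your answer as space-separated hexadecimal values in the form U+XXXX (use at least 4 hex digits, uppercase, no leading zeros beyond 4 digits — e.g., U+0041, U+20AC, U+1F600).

Byte[0]=EE: 3-byte lead, need 2 cont bytes. acc=0xE
Byte[1]=AE: continuation. acc=(acc<<6)|0x2E=0x3AE
Byte[2]=97: continuation. acc=(acc<<6)|0x17=0xEB97
Completed: cp=U+EB97 (starts at byte 0)
Byte[3]=E6: 3-byte lead, need 2 cont bytes. acc=0x6
Byte[4]=A4: continuation. acc=(acc<<6)|0x24=0x1A4
Byte[5]=97: continuation. acc=(acc<<6)|0x17=0x6917
Completed: cp=U+6917 (starts at byte 3)
Byte[6]=E2: 3-byte lead, need 2 cont bytes. acc=0x2
Byte[7]=BE: continuation. acc=(acc<<6)|0x3E=0xBE
Byte[8]=9C: continuation. acc=(acc<<6)|0x1C=0x2F9C
Completed: cp=U+2F9C (starts at byte 6)
Byte[9]=F0: 4-byte lead, need 3 cont bytes. acc=0x0
Byte[10]=98: continuation. acc=(acc<<6)|0x18=0x18
Byte[11]=8B: continuation. acc=(acc<<6)|0x0B=0x60B
Byte[12]=AB: continuation. acc=(acc<<6)|0x2B=0x182EB
Completed: cp=U+182EB (starts at byte 9)

Answer: U+EB97 U+6917 U+2F9C U+182EB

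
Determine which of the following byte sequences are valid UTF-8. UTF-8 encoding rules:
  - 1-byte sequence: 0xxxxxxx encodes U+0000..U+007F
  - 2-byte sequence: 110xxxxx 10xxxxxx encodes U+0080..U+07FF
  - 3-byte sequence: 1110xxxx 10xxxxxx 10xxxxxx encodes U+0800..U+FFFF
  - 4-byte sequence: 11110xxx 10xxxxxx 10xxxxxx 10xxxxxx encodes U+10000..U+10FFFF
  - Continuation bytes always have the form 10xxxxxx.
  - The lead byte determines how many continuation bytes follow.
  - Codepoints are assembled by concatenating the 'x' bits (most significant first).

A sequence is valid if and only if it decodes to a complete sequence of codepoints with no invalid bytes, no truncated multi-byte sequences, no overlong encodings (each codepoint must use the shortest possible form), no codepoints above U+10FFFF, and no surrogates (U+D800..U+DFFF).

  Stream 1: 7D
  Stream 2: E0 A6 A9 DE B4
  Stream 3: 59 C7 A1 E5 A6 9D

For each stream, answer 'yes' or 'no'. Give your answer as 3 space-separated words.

Stream 1: decodes cleanly. VALID
Stream 2: decodes cleanly. VALID
Stream 3: decodes cleanly. VALID

Answer: yes yes yes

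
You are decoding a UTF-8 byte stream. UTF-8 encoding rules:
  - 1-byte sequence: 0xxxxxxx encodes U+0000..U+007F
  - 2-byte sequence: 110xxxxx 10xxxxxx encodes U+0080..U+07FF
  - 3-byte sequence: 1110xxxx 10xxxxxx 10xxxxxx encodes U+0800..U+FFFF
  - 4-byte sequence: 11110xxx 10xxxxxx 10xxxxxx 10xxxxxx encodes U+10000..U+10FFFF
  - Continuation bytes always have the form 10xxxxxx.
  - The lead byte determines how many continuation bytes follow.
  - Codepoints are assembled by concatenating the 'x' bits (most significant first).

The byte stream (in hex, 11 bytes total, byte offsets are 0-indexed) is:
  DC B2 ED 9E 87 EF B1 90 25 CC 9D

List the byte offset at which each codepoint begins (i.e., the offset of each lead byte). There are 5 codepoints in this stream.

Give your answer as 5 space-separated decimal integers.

Byte[0]=DC: 2-byte lead, need 1 cont bytes. acc=0x1C
Byte[1]=B2: continuation. acc=(acc<<6)|0x32=0x732
Completed: cp=U+0732 (starts at byte 0)
Byte[2]=ED: 3-byte lead, need 2 cont bytes. acc=0xD
Byte[3]=9E: continuation. acc=(acc<<6)|0x1E=0x35E
Byte[4]=87: continuation. acc=(acc<<6)|0x07=0xD787
Completed: cp=U+D787 (starts at byte 2)
Byte[5]=EF: 3-byte lead, need 2 cont bytes. acc=0xF
Byte[6]=B1: continuation. acc=(acc<<6)|0x31=0x3F1
Byte[7]=90: continuation. acc=(acc<<6)|0x10=0xFC50
Completed: cp=U+FC50 (starts at byte 5)
Byte[8]=25: 1-byte ASCII. cp=U+0025
Byte[9]=CC: 2-byte lead, need 1 cont bytes. acc=0xC
Byte[10]=9D: continuation. acc=(acc<<6)|0x1D=0x31D
Completed: cp=U+031D (starts at byte 9)

Answer: 0 2 5 8 9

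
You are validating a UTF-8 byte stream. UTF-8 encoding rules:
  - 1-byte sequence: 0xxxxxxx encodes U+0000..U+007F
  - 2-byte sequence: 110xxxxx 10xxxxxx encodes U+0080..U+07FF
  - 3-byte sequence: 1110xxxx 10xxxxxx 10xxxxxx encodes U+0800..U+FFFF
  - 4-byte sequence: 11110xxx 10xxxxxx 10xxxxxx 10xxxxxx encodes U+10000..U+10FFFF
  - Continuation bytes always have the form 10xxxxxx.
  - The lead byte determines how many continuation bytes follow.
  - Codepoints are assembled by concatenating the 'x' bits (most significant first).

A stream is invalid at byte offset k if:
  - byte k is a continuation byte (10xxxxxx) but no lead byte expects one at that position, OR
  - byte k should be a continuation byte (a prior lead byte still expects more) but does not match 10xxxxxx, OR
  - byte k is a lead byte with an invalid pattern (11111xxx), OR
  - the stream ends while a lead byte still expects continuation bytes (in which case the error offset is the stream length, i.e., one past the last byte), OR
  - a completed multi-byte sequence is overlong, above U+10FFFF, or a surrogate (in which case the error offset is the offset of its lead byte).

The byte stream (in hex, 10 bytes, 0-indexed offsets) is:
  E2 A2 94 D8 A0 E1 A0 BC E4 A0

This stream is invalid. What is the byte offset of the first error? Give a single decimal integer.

Byte[0]=E2: 3-byte lead, need 2 cont bytes. acc=0x2
Byte[1]=A2: continuation. acc=(acc<<6)|0x22=0xA2
Byte[2]=94: continuation. acc=(acc<<6)|0x14=0x2894
Completed: cp=U+2894 (starts at byte 0)
Byte[3]=D8: 2-byte lead, need 1 cont bytes. acc=0x18
Byte[4]=A0: continuation. acc=(acc<<6)|0x20=0x620
Completed: cp=U+0620 (starts at byte 3)
Byte[5]=E1: 3-byte lead, need 2 cont bytes. acc=0x1
Byte[6]=A0: continuation. acc=(acc<<6)|0x20=0x60
Byte[7]=BC: continuation. acc=(acc<<6)|0x3C=0x183C
Completed: cp=U+183C (starts at byte 5)
Byte[8]=E4: 3-byte lead, need 2 cont bytes. acc=0x4
Byte[9]=A0: continuation. acc=(acc<<6)|0x20=0x120
Byte[10]: stream ended, expected continuation. INVALID

Answer: 10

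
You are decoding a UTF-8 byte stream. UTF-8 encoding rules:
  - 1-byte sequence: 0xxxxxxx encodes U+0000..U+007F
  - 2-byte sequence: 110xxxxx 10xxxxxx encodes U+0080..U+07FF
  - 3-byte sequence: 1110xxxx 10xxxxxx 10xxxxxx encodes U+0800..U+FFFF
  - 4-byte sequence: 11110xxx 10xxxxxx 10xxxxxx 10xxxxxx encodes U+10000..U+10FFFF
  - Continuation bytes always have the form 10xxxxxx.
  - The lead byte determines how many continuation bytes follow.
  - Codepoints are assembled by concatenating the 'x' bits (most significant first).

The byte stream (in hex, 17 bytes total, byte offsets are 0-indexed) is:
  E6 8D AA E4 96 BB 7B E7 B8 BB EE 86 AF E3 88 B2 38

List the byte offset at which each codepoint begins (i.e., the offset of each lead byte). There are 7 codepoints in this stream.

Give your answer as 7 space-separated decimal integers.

Answer: 0 3 6 7 10 13 16

Derivation:
Byte[0]=E6: 3-byte lead, need 2 cont bytes. acc=0x6
Byte[1]=8D: continuation. acc=(acc<<6)|0x0D=0x18D
Byte[2]=AA: continuation. acc=(acc<<6)|0x2A=0x636A
Completed: cp=U+636A (starts at byte 0)
Byte[3]=E4: 3-byte lead, need 2 cont bytes. acc=0x4
Byte[4]=96: continuation. acc=(acc<<6)|0x16=0x116
Byte[5]=BB: continuation. acc=(acc<<6)|0x3B=0x45BB
Completed: cp=U+45BB (starts at byte 3)
Byte[6]=7B: 1-byte ASCII. cp=U+007B
Byte[7]=E7: 3-byte lead, need 2 cont bytes. acc=0x7
Byte[8]=B8: continuation. acc=(acc<<6)|0x38=0x1F8
Byte[9]=BB: continuation. acc=(acc<<6)|0x3B=0x7E3B
Completed: cp=U+7E3B (starts at byte 7)
Byte[10]=EE: 3-byte lead, need 2 cont bytes. acc=0xE
Byte[11]=86: continuation. acc=(acc<<6)|0x06=0x386
Byte[12]=AF: continuation. acc=(acc<<6)|0x2F=0xE1AF
Completed: cp=U+E1AF (starts at byte 10)
Byte[13]=E3: 3-byte lead, need 2 cont bytes. acc=0x3
Byte[14]=88: continuation. acc=(acc<<6)|0x08=0xC8
Byte[15]=B2: continuation. acc=(acc<<6)|0x32=0x3232
Completed: cp=U+3232 (starts at byte 13)
Byte[16]=38: 1-byte ASCII. cp=U+0038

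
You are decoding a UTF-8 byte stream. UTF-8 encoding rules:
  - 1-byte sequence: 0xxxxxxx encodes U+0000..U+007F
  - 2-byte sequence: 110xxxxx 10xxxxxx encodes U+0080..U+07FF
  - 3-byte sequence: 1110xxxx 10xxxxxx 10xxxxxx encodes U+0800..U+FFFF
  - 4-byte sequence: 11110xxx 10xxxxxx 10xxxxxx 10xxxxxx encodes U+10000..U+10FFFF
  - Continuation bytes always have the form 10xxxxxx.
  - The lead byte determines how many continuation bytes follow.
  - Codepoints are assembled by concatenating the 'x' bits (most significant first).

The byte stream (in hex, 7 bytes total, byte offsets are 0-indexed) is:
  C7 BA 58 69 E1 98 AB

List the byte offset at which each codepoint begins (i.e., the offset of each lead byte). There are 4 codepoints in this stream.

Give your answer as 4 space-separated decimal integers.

Byte[0]=C7: 2-byte lead, need 1 cont bytes. acc=0x7
Byte[1]=BA: continuation. acc=(acc<<6)|0x3A=0x1FA
Completed: cp=U+01FA (starts at byte 0)
Byte[2]=58: 1-byte ASCII. cp=U+0058
Byte[3]=69: 1-byte ASCII. cp=U+0069
Byte[4]=E1: 3-byte lead, need 2 cont bytes. acc=0x1
Byte[5]=98: continuation. acc=(acc<<6)|0x18=0x58
Byte[6]=AB: continuation. acc=(acc<<6)|0x2B=0x162B
Completed: cp=U+162B (starts at byte 4)

Answer: 0 2 3 4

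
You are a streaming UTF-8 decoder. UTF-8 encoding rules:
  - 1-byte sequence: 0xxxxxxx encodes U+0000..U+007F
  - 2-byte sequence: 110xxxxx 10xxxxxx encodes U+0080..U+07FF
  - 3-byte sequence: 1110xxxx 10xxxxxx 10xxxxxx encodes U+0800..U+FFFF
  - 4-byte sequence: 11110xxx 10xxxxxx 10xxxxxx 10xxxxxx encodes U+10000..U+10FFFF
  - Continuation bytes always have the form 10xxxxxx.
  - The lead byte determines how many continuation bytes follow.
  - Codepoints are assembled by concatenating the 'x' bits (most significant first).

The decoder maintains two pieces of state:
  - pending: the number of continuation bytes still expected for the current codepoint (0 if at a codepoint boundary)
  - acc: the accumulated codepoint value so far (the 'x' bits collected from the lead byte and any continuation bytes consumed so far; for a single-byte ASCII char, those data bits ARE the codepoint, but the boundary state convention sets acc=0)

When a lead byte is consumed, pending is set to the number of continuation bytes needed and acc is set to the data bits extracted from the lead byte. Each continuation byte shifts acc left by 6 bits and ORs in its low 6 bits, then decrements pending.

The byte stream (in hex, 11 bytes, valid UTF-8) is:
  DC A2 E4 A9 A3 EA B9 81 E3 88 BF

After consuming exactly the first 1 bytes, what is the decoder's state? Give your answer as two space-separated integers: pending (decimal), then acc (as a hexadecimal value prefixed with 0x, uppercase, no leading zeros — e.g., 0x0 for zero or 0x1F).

Answer: 1 0x1C

Derivation:
Byte[0]=DC: 2-byte lead. pending=1, acc=0x1C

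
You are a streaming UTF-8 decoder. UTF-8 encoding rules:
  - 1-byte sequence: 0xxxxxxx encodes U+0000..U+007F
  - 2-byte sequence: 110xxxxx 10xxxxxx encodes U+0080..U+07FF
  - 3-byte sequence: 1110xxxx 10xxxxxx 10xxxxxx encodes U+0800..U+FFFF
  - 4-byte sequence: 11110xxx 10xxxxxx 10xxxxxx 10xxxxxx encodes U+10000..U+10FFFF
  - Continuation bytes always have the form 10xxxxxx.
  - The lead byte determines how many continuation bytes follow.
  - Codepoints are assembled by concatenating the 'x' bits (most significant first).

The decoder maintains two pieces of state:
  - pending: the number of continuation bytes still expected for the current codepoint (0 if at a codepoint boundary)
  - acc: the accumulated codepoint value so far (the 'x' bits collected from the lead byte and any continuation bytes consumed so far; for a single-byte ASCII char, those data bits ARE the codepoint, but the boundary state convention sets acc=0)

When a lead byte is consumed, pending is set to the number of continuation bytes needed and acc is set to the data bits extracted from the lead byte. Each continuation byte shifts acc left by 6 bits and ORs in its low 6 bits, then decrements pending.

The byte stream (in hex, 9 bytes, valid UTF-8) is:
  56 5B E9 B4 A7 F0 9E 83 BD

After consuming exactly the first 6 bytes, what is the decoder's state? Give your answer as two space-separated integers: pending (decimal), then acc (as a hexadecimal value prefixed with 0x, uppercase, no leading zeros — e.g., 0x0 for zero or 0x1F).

Answer: 3 0x0

Derivation:
Byte[0]=56: 1-byte. pending=0, acc=0x0
Byte[1]=5B: 1-byte. pending=0, acc=0x0
Byte[2]=E9: 3-byte lead. pending=2, acc=0x9
Byte[3]=B4: continuation. acc=(acc<<6)|0x34=0x274, pending=1
Byte[4]=A7: continuation. acc=(acc<<6)|0x27=0x9D27, pending=0
Byte[5]=F0: 4-byte lead. pending=3, acc=0x0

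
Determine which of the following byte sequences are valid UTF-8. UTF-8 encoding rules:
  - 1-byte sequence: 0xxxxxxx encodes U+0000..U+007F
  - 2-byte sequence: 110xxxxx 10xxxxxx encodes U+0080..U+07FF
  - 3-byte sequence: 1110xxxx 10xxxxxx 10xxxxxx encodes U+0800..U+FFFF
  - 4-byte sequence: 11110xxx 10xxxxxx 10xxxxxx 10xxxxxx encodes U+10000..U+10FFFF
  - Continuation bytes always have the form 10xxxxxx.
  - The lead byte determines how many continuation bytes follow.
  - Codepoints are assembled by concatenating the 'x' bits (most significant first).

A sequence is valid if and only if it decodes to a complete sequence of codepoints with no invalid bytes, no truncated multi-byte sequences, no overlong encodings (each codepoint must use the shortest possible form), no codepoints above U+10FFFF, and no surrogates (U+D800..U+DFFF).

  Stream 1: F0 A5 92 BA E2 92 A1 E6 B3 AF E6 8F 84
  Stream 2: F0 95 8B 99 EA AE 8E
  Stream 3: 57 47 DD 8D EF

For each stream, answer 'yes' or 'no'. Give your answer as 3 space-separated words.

Stream 1: decodes cleanly. VALID
Stream 2: decodes cleanly. VALID
Stream 3: error at byte offset 5. INVALID

Answer: yes yes no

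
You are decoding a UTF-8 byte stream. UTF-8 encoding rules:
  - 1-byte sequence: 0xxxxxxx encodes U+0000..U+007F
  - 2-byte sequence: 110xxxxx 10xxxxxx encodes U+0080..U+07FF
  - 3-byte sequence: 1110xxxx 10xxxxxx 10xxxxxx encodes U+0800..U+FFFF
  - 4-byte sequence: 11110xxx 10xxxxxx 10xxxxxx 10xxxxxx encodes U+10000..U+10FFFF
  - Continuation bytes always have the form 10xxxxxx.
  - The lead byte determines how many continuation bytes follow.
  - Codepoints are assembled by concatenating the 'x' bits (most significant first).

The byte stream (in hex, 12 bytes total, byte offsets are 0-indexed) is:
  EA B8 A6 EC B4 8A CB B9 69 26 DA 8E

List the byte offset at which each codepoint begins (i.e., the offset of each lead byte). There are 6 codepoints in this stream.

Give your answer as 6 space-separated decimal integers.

Byte[0]=EA: 3-byte lead, need 2 cont bytes. acc=0xA
Byte[1]=B8: continuation. acc=(acc<<6)|0x38=0x2B8
Byte[2]=A6: continuation. acc=(acc<<6)|0x26=0xAE26
Completed: cp=U+AE26 (starts at byte 0)
Byte[3]=EC: 3-byte lead, need 2 cont bytes. acc=0xC
Byte[4]=B4: continuation. acc=(acc<<6)|0x34=0x334
Byte[5]=8A: continuation. acc=(acc<<6)|0x0A=0xCD0A
Completed: cp=U+CD0A (starts at byte 3)
Byte[6]=CB: 2-byte lead, need 1 cont bytes. acc=0xB
Byte[7]=B9: continuation. acc=(acc<<6)|0x39=0x2F9
Completed: cp=U+02F9 (starts at byte 6)
Byte[8]=69: 1-byte ASCII. cp=U+0069
Byte[9]=26: 1-byte ASCII. cp=U+0026
Byte[10]=DA: 2-byte lead, need 1 cont bytes. acc=0x1A
Byte[11]=8E: continuation. acc=(acc<<6)|0x0E=0x68E
Completed: cp=U+068E (starts at byte 10)

Answer: 0 3 6 8 9 10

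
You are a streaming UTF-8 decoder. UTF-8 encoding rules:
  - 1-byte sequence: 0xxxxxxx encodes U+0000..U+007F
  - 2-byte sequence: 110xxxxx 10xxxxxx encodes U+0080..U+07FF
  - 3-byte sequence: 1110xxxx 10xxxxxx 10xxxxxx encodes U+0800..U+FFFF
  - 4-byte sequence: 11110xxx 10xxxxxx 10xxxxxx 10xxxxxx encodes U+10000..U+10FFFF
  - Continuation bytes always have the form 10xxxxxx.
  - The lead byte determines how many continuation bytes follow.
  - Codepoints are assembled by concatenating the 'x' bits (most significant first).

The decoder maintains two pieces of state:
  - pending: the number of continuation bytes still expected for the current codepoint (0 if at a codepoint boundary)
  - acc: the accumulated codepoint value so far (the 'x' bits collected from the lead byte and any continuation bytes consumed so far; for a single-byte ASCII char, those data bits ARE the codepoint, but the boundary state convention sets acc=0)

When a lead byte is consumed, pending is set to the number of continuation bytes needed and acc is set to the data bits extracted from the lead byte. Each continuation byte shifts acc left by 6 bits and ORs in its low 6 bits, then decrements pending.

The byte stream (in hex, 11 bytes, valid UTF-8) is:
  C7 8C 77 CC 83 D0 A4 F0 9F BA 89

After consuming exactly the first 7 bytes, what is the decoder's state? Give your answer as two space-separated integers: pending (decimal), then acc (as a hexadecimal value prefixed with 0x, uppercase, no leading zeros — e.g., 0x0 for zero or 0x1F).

Byte[0]=C7: 2-byte lead. pending=1, acc=0x7
Byte[1]=8C: continuation. acc=(acc<<6)|0x0C=0x1CC, pending=0
Byte[2]=77: 1-byte. pending=0, acc=0x0
Byte[3]=CC: 2-byte lead. pending=1, acc=0xC
Byte[4]=83: continuation. acc=(acc<<6)|0x03=0x303, pending=0
Byte[5]=D0: 2-byte lead. pending=1, acc=0x10
Byte[6]=A4: continuation. acc=(acc<<6)|0x24=0x424, pending=0

Answer: 0 0x424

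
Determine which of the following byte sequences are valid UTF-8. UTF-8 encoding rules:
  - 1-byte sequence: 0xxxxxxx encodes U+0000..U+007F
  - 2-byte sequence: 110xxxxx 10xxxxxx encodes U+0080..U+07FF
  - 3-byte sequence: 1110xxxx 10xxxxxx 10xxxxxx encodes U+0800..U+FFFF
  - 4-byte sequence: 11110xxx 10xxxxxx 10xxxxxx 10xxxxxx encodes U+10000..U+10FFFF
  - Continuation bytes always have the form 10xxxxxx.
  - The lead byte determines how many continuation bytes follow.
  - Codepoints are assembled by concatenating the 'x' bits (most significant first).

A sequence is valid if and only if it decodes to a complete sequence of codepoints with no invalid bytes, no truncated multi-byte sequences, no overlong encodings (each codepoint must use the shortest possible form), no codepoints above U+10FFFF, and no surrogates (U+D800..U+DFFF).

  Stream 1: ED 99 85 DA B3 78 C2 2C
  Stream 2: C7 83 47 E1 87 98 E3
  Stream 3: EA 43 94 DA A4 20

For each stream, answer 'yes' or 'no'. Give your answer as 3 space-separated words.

Stream 1: error at byte offset 7. INVALID
Stream 2: error at byte offset 7. INVALID
Stream 3: error at byte offset 1. INVALID

Answer: no no no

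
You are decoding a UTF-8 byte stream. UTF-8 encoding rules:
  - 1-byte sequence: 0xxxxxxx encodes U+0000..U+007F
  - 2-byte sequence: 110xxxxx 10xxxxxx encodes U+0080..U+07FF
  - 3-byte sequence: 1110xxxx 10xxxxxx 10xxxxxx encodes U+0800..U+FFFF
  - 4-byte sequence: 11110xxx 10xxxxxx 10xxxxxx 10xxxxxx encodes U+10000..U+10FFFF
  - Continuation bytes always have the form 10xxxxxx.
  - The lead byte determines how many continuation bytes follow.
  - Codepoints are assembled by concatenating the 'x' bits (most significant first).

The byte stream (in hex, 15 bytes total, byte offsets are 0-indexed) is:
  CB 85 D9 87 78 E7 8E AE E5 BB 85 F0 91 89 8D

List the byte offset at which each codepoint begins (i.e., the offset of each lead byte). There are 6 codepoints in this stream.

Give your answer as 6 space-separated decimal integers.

Byte[0]=CB: 2-byte lead, need 1 cont bytes. acc=0xB
Byte[1]=85: continuation. acc=(acc<<6)|0x05=0x2C5
Completed: cp=U+02C5 (starts at byte 0)
Byte[2]=D9: 2-byte lead, need 1 cont bytes. acc=0x19
Byte[3]=87: continuation. acc=(acc<<6)|0x07=0x647
Completed: cp=U+0647 (starts at byte 2)
Byte[4]=78: 1-byte ASCII. cp=U+0078
Byte[5]=E7: 3-byte lead, need 2 cont bytes. acc=0x7
Byte[6]=8E: continuation. acc=(acc<<6)|0x0E=0x1CE
Byte[7]=AE: continuation. acc=(acc<<6)|0x2E=0x73AE
Completed: cp=U+73AE (starts at byte 5)
Byte[8]=E5: 3-byte lead, need 2 cont bytes. acc=0x5
Byte[9]=BB: continuation. acc=(acc<<6)|0x3B=0x17B
Byte[10]=85: continuation. acc=(acc<<6)|0x05=0x5EC5
Completed: cp=U+5EC5 (starts at byte 8)
Byte[11]=F0: 4-byte lead, need 3 cont bytes. acc=0x0
Byte[12]=91: continuation. acc=(acc<<6)|0x11=0x11
Byte[13]=89: continuation. acc=(acc<<6)|0x09=0x449
Byte[14]=8D: continuation. acc=(acc<<6)|0x0D=0x1124D
Completed: cp=U+1124D (starts at byte 11)

Answer: 0 2 4 5 8 11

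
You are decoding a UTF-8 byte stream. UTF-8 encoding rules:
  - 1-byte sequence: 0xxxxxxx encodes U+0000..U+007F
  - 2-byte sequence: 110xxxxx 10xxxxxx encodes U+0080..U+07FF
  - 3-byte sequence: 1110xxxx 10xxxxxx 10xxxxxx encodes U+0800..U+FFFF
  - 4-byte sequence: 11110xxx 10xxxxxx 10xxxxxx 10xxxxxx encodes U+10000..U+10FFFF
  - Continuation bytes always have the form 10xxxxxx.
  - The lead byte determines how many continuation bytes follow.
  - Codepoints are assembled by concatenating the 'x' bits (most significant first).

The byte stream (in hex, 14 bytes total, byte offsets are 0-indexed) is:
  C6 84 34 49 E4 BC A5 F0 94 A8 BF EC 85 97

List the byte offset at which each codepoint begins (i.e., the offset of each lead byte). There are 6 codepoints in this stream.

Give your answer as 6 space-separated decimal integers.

Answer: 0 2 3 4 7 11

Derivation:
Byte[0]=C6: 2-byte lead, need 1 cont bytes. acc=0x6
Byte[1]=84: continuation. acc=(acc<<6)|0x04=0x184
Completed: cp=U+0184 (starts at byte 0)
Byte[2]=34: 1-byte ASCII. cp=U+0034
Byte[3]=49: 1-byte ASCII. cp=U+0049
Byte[4]=E4: 3-byte lead, need 2 cont bytes. acc=0x4
Byte[5]=BC: continuation. acc=(acc<<6)|0x3C=0x13C
Byte[6]=A5: continuation. acc=(acc<<6)|0x25=0x4F25
Completed: cp=U+4F25 (starts at byte 4)
Byte[7]=F0: 4-byte lead, need 3 cont bytes. acc=0x0
Byte[8]=94: continuation. acc=(acc<<6)|0x14=0x14
Byte[9]=A8: continuation. acc=(acc<<6)|0x28=0x528
Byte[10]=BF: continuation. acc=(acc<<6)|0x3F=0x14A3F
Completed: cp=U+14A3F (starts at byte 7)
Byte[11]=EC: 3-byte lead, need 2 cont bytes. acc=0xC
Byte[12]=85: continuation. acc=(acc<<6)|0x05=0x305
Byte[13]=97: continuation. acc=(acc<<6)|0x17=0xC157
Completed: cp=U+C157 (starts at byte 11)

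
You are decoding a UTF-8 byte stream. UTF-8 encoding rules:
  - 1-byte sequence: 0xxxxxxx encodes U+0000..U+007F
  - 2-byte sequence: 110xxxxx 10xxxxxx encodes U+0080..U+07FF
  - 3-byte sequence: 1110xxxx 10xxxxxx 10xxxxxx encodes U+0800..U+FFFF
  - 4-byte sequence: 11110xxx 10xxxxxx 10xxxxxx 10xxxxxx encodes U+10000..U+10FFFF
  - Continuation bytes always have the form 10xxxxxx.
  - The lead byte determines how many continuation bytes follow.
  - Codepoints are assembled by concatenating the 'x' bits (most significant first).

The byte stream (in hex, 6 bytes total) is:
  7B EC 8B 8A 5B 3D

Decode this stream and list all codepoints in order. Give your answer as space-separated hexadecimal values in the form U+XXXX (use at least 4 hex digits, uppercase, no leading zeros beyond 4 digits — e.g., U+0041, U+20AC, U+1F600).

Byte[0]=7B: 1-byte ASCII. cp=U+007B
Byte[1]=EC: 3-byte lead, need 2 cont bytes. acc=0xC
Byte[2]=8B: continuation. acc=(acc<<6)|0x0B=0x30B
Byte[3]=8A: continuation. acc=(acc<<6)|0x0A=0xC2CA
Completed: cp=U+C2CA (starts at byte 1)
Byte[4]=5B: 1-byte ASCII. cp=U+005B
Byte[5]=3D: 1-byte ASCII. cp=U+003D

Answer: U+007B U+C2CA U+005B U+003D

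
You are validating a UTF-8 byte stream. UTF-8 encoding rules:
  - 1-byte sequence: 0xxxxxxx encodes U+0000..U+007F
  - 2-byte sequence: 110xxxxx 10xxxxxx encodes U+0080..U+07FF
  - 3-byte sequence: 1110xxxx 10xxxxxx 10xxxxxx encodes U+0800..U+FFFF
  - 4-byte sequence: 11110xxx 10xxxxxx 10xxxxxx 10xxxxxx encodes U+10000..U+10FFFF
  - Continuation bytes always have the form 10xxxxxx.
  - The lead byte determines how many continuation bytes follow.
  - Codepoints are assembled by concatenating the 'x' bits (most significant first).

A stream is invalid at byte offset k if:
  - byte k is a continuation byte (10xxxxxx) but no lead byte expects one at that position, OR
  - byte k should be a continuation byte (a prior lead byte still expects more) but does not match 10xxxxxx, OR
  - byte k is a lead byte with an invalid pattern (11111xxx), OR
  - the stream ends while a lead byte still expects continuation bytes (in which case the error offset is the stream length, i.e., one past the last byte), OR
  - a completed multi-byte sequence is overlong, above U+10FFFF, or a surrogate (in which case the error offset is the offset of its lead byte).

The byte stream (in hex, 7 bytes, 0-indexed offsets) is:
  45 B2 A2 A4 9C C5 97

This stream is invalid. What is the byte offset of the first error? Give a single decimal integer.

Answer: 1

Derivation:
Byte[0]=45: 1-byte ASCII. cp=U+0045
Byte[1]=B2: INVALID lead byte (not 0xxx/110x/1110/11110)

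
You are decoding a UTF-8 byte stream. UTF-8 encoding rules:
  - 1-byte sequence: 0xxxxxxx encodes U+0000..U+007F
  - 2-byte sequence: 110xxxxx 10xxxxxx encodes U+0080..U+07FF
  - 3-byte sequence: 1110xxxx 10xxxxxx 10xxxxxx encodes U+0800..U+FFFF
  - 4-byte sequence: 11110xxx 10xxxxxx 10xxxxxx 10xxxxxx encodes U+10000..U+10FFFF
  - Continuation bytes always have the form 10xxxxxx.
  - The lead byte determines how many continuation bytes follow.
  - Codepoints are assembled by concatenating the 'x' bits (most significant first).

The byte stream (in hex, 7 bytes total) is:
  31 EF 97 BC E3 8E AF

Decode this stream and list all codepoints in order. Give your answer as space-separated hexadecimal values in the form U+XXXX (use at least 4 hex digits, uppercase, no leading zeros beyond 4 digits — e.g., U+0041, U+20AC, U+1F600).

Byte[0]=31: 1-byte ASCII. cp=U+0031
Byte[1]=EF: 3-byte lead, need 2 cont bytes. acc=0xF
Byte[2]=97: continuation. acc=(acc<<6)|0x17=0x3D7
Byte[3]=BC: continuation. acc=(acc<<6)|0x3C=0xF5FC
Completed: cp=U+F5FC (starts at byte 1)
Byte[4]=E3: 3-byte lead, need 2 cont bytes. acc=0x3
Byte[5]=8E: continuation. acc=(acc<<6)|0x0E=0xCE
Byte[6]=AF: continuation. acc=(acc<<6)|0x2F=0x33AF
Completed: cp=U+33AF (starts at byte 4)

Answer: U+0031 U+F5FC U+33AF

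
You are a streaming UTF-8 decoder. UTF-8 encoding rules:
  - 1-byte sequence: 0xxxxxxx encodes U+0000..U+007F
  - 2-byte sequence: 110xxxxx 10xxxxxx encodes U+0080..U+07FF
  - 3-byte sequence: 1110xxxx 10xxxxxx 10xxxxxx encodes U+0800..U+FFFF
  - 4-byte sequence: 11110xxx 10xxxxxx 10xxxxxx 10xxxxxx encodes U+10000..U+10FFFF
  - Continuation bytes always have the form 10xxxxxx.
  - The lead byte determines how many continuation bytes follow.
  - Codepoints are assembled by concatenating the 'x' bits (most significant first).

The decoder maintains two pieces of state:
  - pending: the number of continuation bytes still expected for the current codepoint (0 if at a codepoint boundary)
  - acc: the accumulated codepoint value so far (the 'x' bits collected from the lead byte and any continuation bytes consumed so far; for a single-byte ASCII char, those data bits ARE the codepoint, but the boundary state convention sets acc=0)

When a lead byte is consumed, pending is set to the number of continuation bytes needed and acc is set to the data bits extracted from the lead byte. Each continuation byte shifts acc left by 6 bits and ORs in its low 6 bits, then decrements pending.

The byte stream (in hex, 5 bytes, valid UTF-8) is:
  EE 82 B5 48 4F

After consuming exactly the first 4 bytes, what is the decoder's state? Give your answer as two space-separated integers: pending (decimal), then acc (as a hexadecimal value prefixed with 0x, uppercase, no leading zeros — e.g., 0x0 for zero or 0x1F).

Byte[0]=EE: 3-byte lead. pending=2, acc=0xE
Byte[1]=82: continuation. acc=(acc<<6)|0x02=0x382, pending=1
Byte[2]=B5: continuation. acc=(acc<<6)|0x35=0xE0B5, pending=0
Byte[3]=48: 1-byte. pending=0, acc=0x0

Answer: 0 0x0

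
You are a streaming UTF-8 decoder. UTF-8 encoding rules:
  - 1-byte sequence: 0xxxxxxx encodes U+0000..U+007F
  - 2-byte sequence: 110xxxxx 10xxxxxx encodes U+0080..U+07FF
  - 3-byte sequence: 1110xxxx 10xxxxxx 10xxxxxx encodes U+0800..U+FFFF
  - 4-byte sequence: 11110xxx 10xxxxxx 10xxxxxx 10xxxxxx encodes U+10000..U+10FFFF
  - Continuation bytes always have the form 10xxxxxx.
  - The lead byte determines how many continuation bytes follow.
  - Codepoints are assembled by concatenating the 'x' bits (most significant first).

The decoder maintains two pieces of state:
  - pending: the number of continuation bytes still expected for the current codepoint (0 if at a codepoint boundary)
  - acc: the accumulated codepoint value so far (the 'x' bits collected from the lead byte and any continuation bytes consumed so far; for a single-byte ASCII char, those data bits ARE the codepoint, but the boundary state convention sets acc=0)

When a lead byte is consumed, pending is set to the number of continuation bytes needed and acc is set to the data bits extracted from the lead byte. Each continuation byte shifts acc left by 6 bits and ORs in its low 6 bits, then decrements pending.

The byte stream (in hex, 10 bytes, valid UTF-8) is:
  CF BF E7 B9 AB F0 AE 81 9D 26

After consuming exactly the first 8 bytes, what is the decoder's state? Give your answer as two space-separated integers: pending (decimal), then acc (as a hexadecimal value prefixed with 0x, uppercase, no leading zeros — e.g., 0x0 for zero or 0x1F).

Byte[0]=CF: 2-byte lead. pending=1, acc=0xF
Byte[1]=BF: continuation. acc=(acc<<6)|0x3F=0x3FF, pending=0
Byte[2]=E7: 3-byte lead. pending=2, acc=0x7
Byte[3]=B9: continuation. acc=(acc<<6)|0x39=0x1F9, pending=1
Byte[4]=AB: continuation. acc=(acc<<6)|0x2B=0x7E6B, pending=0
Byte[5]=F0: 4-byte lead. pending=3, acc=0x0
Byte[6]=AE: continuation. acc=(acc<<6)|0x2E=0x2E, pending=2
Byte[7]=81: continuation. acc=(acc<<6)|0x01=0xB81, pending=1

Answer: 1 0xB81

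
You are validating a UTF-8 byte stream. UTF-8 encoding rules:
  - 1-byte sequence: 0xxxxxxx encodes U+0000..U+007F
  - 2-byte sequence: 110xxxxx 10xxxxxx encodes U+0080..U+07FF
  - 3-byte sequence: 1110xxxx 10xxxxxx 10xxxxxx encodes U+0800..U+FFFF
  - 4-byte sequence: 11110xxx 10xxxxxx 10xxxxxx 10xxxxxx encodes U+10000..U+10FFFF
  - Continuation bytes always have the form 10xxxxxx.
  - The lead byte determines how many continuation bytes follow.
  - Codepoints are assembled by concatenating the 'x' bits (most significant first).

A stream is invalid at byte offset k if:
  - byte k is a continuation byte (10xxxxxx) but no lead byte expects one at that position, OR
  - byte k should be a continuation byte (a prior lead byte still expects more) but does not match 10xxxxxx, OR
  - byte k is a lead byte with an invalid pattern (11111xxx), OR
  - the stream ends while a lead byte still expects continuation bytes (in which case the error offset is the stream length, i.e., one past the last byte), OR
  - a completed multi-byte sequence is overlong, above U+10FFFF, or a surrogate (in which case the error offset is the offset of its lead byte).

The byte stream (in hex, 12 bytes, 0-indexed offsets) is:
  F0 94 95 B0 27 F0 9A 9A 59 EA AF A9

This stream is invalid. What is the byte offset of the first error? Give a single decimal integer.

Answer: 8

Derivation:
Byte[0]=F0: 4-byte lead, need 3 cont bytes. acc=0x0
Byte[1]=94: continuation. acc=(acc<<6)|0x14=0x14
Byte[2]=95: continuation. acc=(acc<<6)|0x15=0x515
Byte[3]=B0: continuation. acc=(acc<<6)|0x30=0x14570
Completed: cp=U+14570 (starts at byte 0)
Byte[4]=27: 1-byte ASCII. cp=U+0027
Byte[5]=F0: 4-byte lead, need 3 cont bytes. acc=0x0
Byte[6]=9A: continuation. acc=(acc<<6)|0x1A=0x1A
Byte[7]=9A: continuation. acc=(acc<<6)|0x1A=0x69A
Byte[8]=59: expected 10xxxxxx continuation. INVALID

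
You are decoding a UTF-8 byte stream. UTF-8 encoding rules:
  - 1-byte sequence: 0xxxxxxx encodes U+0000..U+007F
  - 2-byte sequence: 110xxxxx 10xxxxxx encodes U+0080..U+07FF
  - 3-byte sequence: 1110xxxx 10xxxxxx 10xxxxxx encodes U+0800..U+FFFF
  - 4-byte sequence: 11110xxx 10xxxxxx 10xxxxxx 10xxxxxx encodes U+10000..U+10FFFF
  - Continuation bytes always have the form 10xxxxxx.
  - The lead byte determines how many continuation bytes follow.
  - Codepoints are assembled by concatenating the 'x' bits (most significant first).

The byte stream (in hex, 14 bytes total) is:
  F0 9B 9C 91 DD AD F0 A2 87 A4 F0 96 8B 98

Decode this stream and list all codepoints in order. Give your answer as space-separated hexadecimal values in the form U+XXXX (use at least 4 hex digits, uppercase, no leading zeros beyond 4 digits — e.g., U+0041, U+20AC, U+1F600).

Byte[0]=F0: 4-byte lead, need 3 cont bytes. acc=0x0
Byte[1]=9B: continuation. acc=(acc<<6)|0x1B=0x1B
Byte[2]=9C: continuation. acc=(acc<<6)|0x1C=0x6DC
Byte[3]=91: continuation. acc=(acc<<6)|0x11=0x1B711
Completed: cp=U+1B711 (starts at byte 0)
Byte[4]=DD: 2-byte lead, need 1 cont bytes. acc=0x1D
Byte[5]=AD: continuation. acc=(acc<<6)|0x2D=0x76D
Completed: cp=U+076D (starts at byte 4)
Byte[6]=F0: 4-byte lead, need 3 cont bytes. acc=0x0
Byte[7]=A2: continuation. acc=(acc<<6)|0x22=0x22
Byte[8]=87: continuation. acc=(acc<<6)|0x07=0x887
Byte[9]=A4: continuation. acc=(acc<<6)|0x24=0x221E4
Completed: cp=U+221E4 (starts at byte 6)
Byte[10]=F0: 4-byte lead, need 3 cont bytes. acc=0x0
Byte[11]=96: continuation. acc=(acc<<6)|0x16=0x16
Byte[12]=8B: continuation. acc=(acc<<6)|0x0B=0x58B
Byte[13]=98: continuation. acc=(acc<<6)|0x18=0x162D8
Completed: cp=U+162D8 (starts at byte 10)

Answer: U+1B711 U+076D U+221E4 U+162D8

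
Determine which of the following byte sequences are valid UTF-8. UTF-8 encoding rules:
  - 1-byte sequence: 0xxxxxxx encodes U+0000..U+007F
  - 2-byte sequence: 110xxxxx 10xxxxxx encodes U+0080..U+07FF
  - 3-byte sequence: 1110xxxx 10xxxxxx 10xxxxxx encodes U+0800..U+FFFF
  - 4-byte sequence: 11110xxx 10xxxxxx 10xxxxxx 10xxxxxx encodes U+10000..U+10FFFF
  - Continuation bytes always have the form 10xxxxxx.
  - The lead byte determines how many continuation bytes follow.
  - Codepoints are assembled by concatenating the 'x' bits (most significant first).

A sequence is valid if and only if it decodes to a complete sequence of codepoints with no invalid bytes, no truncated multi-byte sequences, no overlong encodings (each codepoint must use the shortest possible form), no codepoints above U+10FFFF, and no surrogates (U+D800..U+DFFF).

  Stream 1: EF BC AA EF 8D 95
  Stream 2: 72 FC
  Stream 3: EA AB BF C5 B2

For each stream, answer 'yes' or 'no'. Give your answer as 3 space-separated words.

Answer: yes no yes

Derivation:
Stream 1: decodes cleanly. VALID
Stream 2: error at byte offset 1. INVALID
Stream 3: decodes cleanly. VALID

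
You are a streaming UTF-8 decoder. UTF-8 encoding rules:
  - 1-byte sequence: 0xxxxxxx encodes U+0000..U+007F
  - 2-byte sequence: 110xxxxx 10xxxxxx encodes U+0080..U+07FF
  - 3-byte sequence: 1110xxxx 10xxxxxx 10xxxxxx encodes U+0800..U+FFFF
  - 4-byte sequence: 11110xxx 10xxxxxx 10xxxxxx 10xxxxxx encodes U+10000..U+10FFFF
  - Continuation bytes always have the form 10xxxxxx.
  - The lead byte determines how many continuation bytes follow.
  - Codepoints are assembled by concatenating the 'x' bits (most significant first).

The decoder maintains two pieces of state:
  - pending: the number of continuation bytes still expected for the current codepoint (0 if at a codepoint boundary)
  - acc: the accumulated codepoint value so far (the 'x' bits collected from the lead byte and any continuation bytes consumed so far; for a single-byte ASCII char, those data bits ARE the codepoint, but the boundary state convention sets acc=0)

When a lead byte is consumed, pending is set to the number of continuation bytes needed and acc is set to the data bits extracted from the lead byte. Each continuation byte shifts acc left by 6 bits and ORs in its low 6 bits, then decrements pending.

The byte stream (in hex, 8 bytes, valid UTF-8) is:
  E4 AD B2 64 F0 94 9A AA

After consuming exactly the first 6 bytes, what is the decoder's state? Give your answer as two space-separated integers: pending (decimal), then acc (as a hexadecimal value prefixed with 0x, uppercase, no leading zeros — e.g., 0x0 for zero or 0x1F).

Byte[0]=E4: 3-byte lead. pending=2, acc=0x4
Byte[1]=AD: continuation. acc=(acc<<6)|0x2D=0x12D, pending=1
Byte[2]=B2: continuation. acc=(acc<<6)|0x32=0x4B72, pending=0
Byte[3]=64: 1-byte. pending=0, acc=0x0
Byte[4]=F0: 4-byte lead. pending=3, acc=0x0
Byte[5]=94: continuation. acc=(acc<<6)|0x14=0x14, pending=2

Answer: 2 0x14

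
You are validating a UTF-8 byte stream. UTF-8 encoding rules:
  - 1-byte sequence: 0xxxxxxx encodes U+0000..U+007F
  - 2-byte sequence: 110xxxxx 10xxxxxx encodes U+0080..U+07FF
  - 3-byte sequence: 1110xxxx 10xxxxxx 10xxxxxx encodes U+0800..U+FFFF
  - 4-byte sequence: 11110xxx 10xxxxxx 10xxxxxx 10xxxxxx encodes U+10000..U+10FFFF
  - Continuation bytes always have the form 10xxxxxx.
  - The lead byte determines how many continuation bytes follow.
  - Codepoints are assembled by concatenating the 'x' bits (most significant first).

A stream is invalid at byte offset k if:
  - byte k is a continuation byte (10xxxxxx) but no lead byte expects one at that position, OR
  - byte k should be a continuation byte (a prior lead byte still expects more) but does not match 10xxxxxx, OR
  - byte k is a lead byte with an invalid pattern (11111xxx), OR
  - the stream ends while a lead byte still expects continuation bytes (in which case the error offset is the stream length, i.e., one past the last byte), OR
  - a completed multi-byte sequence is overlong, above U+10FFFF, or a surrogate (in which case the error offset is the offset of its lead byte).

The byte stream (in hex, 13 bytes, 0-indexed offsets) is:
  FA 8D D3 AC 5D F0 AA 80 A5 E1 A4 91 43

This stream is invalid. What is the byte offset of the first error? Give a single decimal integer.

Byte[0]=FA: INVALID lead byte (not 0xxx/110x/1110/11110)

Answer: 0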